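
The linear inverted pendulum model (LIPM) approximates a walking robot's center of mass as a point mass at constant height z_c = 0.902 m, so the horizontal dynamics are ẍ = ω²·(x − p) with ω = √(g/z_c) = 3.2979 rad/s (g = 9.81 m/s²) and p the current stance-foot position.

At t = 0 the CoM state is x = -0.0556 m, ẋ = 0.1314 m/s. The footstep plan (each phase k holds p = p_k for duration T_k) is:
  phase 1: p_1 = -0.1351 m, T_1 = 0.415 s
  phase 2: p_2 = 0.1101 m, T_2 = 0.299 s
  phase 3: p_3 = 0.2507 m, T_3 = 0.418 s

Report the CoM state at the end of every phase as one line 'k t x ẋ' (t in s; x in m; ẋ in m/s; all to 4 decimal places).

phase 1: p=-0.1351, T=0.415, ωT=1.368628, cosh=2.092206, sinh=1.837751; start (x,ẋ)=(-0.055600, 0.131400) → end (x,ẋ)=(0.104453, 0.756743)
phase 2: p=0.1101, T=0.299, ωT=0.986072, cosh=1.526862, sinh=1.153823; start (x,ẋ)=(0.104453, 0.756743) → end (x,ẋ)=(0.366236, 1.133954)
phase 3: p=0.2507, T=0.418, ωT=1.378522, cosh=2.110491, sinh=1.858541; start (x,ẋ)=(0.366236, 1.133954) → end (x,ẋ)=(1.133581, 3.101353)

1 0.4150 0.1045 0.7567
2 0.7140 0.3662 1.1340
3 1.1320 1.1336 3.1014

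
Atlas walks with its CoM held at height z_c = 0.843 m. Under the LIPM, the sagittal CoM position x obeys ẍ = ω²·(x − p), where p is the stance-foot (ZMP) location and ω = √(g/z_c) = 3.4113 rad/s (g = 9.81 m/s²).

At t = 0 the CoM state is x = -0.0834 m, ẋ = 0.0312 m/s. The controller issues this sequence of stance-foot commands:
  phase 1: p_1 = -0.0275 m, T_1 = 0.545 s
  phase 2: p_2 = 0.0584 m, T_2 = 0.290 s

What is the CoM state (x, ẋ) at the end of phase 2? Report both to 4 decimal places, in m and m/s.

phase 1: p=-0.0275, T=0.545, ωT=1.859159, cosh=3.287069, sinh=3.131265; start (x,ẋ)=(-0.083400, 0.031200) → end (x,ẋ)=(-0.182608, -0.494550)
phase 2: p=0.0584, T=0.290, ωT=0.989277, cosh=1.530567, sinh=1.158722; start (x,ẋ)=(-0.182608, -0.494550) → end (x,ẋ)=(-0.478464, -1.709587)

x = -0.4785, ẋ = -1.7096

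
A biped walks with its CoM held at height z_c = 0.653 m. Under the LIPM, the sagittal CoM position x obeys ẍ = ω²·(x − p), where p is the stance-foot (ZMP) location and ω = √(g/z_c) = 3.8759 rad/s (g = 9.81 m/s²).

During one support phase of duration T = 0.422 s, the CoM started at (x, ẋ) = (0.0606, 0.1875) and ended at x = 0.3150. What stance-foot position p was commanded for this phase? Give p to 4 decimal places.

ωT = 3.8759·0.422 = 1.635630; cosh(ωT) = 2.663760, sinh(ωT) = 2.468930
x(T) = p + (x₀−p)·cosh(ωT) + (ẋ₀/ω)·sinh(ωT) ⇒ p·(1 − cosh) = x(T) − x₀·cosh − (ẋ₀/ω)·sinh
numerator   = 0.3150 − (0.0606)·2.663760 − (0.1875/3.8759)·2.468930 = 0.034140
denominator = 1 − 2.663760 = -1.663760
p = 0.034140 / -1.663760 = -0.0205

p = -0.0205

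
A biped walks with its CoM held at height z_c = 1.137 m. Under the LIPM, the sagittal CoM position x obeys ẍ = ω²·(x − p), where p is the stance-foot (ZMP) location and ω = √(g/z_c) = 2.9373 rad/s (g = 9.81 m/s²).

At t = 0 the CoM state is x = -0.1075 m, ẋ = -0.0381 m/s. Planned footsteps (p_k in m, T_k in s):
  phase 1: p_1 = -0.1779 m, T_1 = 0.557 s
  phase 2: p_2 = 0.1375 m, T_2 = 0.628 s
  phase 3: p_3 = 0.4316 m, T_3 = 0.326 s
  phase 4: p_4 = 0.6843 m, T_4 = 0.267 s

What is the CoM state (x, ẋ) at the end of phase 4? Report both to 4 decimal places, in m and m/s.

x = -0.8896, ẋ = -4.1084

phase 1: p=-0.1779, T=0.557, ωT=1.636076, cosh=2.664862, sinh=2.470119; start (x,ẋ)=(-0.107500, -0.038100) → end (x,ẋ)=(-0.022334, 0.409255)
phase 2: p=0.1375, T=0.628, ωT=1.844624, cosh=3.241904, sinh=3.083819; start (x,ẋ)=(-0.022334, 0.409255) → end (x,ẋ)=(0.049003, -0.121028)
phase 3: p=0.4316, T=0.326, ωT=0.957560, cosh=1.494580, sinh=1.110751; start (x,ẋ)=(0.049003, -0.121028) → end (x,ẋ)=(-0.185989, -1.429150)
phase 4: p=0.6843, T=0.267, ωT=0.784259, cosh=1.323620, sinh=0.867163; start (x,ẋ)=(-0.185989, -1.429150) → end (x,ẋ)=(-0.889552, -4.108379)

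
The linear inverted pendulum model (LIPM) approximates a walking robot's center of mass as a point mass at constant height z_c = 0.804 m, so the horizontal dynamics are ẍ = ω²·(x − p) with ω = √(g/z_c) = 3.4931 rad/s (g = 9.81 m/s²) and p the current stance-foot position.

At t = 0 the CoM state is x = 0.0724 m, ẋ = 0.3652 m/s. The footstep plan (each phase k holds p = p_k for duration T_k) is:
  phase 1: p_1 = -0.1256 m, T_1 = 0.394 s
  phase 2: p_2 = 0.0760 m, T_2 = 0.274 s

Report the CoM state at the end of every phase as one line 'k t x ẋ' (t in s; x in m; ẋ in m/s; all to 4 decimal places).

phase 1: p=-0.1256, T=0.394, ωT=1.376281, cosh=2.106332, sinh=1.853816; start (x,ẋ)=(0.072400, 0.365200) → end (x,ẋ)=(0.485268, 2.051394)
phase 2: p=0.0760, T=0.274, ωT=0.957109, cosh=1.494080, sinh=1.110078; start (x,ẋ)=(0.485268, 2.051394) → end (x,ẋ)=(1.339396, 4.651931)

1 0.3940 0.4853 2.0514
2 0.6680 1.3394 4.6519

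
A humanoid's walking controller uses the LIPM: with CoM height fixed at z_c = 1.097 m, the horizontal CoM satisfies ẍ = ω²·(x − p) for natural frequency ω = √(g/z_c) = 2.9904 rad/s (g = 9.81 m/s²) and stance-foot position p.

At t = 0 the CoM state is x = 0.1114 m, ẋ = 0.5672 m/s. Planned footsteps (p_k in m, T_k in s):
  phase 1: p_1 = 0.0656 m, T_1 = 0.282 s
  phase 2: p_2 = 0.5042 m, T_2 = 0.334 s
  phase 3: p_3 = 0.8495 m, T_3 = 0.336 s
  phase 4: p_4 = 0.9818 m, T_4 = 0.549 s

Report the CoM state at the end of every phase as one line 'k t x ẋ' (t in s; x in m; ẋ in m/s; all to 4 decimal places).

1 0.2820 0.3083 0.9108
2 0.6160 0.5595 0.7167
3 0.9520 0.6838 0.0844
4 1.5010 0.2536 -1.9886

phase 1: p=0.0656, T=0.282, ωT=0.843293, cosh=1.377149, sinh=0.946858; start (x,ẋ)=(0.111400, 0.567200) → end (x,ẋ)=(0.308267, 0.910801)
phase 2: p=0.5042, T=0.334, ωT=0.998794, cosh=1.541664, sinh=1.173340; start (x,ẋ)=(0.308267, 0.910801) → end (x,ẋ)=(0.559508, 0.716669)
phase 3: p=0.8495, T=0.336, ωT=1.004774, cosh=1.548709, sinh=1.182582; start (x,ẋ)=(0.559508, 0.716669) → end (x,ẋ)=(0.683800, 0.084385)
phase 4: p=0.9818, T=0.549, ωT=1.641730, cosh=2.678869, sinh=2.485224; start (x,ẋ)=(0.683800, 0.084385) → end (x,ẋ)=(0.253627, -1.988623)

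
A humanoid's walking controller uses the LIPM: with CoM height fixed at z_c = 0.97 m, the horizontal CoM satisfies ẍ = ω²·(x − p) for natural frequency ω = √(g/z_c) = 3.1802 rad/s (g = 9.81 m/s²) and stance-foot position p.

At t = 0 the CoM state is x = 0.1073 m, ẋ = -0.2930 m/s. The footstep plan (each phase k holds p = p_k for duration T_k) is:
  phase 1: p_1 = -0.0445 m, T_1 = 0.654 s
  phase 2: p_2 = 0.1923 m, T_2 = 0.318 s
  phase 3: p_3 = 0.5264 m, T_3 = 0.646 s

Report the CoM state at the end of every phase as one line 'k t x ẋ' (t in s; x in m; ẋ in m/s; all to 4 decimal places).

1 0.6540 0.2095 0.7109
2 0.9720 0.4857 1.1717
3 1.6180 1.7787 4.1492

phase 1: p=-0.0445, T=0.654, ωT=2.079851, cosh=4.064112, sinh=3.939163; start (x,ẋ)=(0.107300, -0.293000) → end (x,ẋ)=(0.209507, 0.710863)
phase 2: p=0.1923, T=0.318, ωT=1.011304, cosh=1.556464, sinh=1.192719; start (x,ẋ)=(0.209507, 0.710863) → end (x,ẋ)=(0.485688, 1.171700)
phase 3: p=0.5264, T=0.646, ωT=2.054409, cosh=3.965198, sinh=3.837029; start (x,ẋ)=(0.485688, 1.171700) → end (x,ẋ)=(1.778669, 4.149234)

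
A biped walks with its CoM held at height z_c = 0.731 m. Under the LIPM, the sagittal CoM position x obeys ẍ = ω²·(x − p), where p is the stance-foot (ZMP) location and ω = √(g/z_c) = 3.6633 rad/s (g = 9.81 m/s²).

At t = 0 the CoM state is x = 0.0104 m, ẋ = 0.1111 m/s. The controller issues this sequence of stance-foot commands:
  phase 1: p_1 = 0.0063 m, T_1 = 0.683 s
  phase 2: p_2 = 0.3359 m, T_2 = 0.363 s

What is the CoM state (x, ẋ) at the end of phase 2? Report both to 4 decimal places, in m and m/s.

x = 0.4634, ẋ = 0.7886

phase 1: p=0.0063, T=0.683, ωT=2.502034, cosh=6.144608, sinh=6.062689; start (x,ẋ)=(0.010400, 0.111100) → end (x,ẋ)=(0.215361, 0.773725)
phase 2: p=0.3359, T=0.363, ωT=1.329778, cosh=2.022370, sinh=1.757834; start (x,ẋ)=(0.215361, 0.773725) → end (x,ẋ)=(0.463398, 0.788551)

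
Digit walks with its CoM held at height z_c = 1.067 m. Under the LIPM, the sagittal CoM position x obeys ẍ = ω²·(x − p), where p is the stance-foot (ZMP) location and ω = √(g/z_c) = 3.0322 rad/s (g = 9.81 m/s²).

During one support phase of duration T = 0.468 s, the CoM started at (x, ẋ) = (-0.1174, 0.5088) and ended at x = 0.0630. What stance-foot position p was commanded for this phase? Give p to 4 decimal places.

p = 0.0056

ωT = 3.0322·0.468 = 1.419070; cosh(ωT) = 2.187606, sinh(ωT) = 1.945667
x(T) = p + (x₀−p)·cosh(ωT) + (ẋ₀/ω)·sinh(ωT) ⇒ p·(1 − cosh) = x(T) − x₀·cosh − (ẋ₀/ω)·sinh
numerator   = 0.0630 − (-0.1174)·2.187606 − (0.5088/3.0322)·1.945667 = -0.006656
denominator = 1 − 2.187606 = -1.187606
p = -0.006656 / -1.187606 = 0.0056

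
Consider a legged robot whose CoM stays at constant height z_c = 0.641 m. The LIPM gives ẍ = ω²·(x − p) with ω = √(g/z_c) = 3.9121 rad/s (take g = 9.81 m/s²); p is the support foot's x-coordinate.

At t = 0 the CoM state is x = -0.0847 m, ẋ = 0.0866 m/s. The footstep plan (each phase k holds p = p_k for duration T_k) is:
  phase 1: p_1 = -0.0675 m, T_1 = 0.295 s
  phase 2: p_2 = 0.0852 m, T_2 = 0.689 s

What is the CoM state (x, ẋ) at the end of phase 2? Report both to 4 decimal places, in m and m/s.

x = -0.9353, ẋ = -3.9488

phase 1: p=-0.0675, T=0.295, ωT=1.154070, cosh=1.743211, sinh=1.427860; start (x,ẋ)=(-0.084700, 0.086600) → end (x,ẋ)=(-0.065875, 0.054884)
phase 2: p=0.0852, T=0.689, ωT=2.695437, cosh=7.439751, sinh=7.372238; start (x,ẋ)=(-0.065875, 0.054884) → end (x,ẋ)=(-0.935337, -3.948834)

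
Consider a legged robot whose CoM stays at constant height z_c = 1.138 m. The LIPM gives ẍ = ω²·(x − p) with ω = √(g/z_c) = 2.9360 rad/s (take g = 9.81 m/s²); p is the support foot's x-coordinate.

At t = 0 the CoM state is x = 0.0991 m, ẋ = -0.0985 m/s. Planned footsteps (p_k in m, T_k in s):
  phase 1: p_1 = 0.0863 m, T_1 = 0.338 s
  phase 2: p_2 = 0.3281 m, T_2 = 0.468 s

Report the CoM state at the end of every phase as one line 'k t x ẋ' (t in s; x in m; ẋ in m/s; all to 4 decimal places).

phase 1: p=0.0863, T=0.338, ωT=0.992368, cosh=1.534156, sinh=1.163459; start (x,ẋ)=(0.099100, -0.098500) → end (x,ẋ)=(0.066904, -0.107391)
phase 2: p=0.3281, T=0.468, ωT=1.374048, cosh=2.102197, sinh=1.849116; start (x,ẋ)=(0.066904, -0.107391) → end (x,ẋ)=(-0.288620, -1.643789)

1 0.3380 0.0669 -0.1074
2 0.8060 -0.2886 -1.6438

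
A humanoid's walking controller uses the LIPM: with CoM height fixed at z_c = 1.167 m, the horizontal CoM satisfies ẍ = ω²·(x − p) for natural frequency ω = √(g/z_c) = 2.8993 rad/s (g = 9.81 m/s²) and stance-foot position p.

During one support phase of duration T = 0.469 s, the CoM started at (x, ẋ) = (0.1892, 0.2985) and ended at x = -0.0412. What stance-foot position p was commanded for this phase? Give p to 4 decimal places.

ωT = 2.8993·0.469 = 1.359772; cosh(ωT) = 2.076012, sinh(ωT) = 1.819292
x(T) = p + (x₀−p)·cosh(ωT) + (ẋ₀/ω)·sinh(ωT) ⇒ p·(1 − cosh) = x(T) − x₀·cosh − (ẋ₀/ω)·sinh
numerator   = -0.0412 − (0.1892)·2.076012 − (0.2985/2.8993)·1.819292 = -0.621288
denominator = 1 − 2.076012 = -1.076012
p = -0.621288 / -1.076012 = 0.5774

p = 0.5774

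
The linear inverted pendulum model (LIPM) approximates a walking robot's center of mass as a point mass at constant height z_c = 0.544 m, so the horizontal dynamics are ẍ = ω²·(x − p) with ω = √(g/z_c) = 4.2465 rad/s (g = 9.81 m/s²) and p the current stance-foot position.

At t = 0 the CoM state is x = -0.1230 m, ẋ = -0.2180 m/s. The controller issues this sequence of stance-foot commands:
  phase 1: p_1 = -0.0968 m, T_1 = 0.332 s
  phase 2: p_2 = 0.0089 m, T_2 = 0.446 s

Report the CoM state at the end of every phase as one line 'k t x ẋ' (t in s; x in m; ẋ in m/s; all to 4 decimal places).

1 0.3320 -0.2525 -0.6872
2 0.7780 -1.4049 -5.9400

phase 1: p=-0.0968, T=0.332, ωT=1.409838, cosh=2.169737, sinh=1.925555; start (x,ẋ)=(-0.123000, -0.218000) → end (x,ẋ)=(-0.252498, -0.687237)
phase 2: p=0.0089, T=0.446, ωT=1.893939, cosh=3.397986, sinh=3.247508; start (x,ẋ)=(-0.252498, -0.687237) → end (x,ẋ)=(-1.404891, -5.940043)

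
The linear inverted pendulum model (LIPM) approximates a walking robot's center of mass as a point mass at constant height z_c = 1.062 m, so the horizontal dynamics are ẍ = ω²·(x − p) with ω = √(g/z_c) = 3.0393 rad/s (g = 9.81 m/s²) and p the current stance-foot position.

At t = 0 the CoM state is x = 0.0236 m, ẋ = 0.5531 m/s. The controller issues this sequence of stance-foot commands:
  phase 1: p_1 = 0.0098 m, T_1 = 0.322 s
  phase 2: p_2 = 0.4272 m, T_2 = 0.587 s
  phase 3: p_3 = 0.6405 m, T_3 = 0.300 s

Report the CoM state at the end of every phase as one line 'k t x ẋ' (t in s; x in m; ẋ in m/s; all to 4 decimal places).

phase 1: p=0.0098, T=0.322, ωT=0.978655, cosh=1.518345, sinh=1.142529; start (x,ẋ)=(0.023600, 0.553100) → end (x,ẋ)=(0.238674, 0.887717)
phase 2: p=0.4272, T=0.587, ωT=1.784069, cosh=3.060994, sinh=2.893041; start (x,ẋ)=(0.238674, 0.887717) → end (x,ẋ)=(0.695120, 1.059618)
phase 3: p=0.6405, T=0.300, ωT=0.911790, cosh=1.445289, sinh=1.043485; start (x,ẋ)=(0.695120, 1.059618) → end (x,ẋ)=(1.083240, 1.704678)

1 0.3220 0.2387 0.8877
2 0.9090 0.6951 1.0596
3 1.2090 1.0832 1.7047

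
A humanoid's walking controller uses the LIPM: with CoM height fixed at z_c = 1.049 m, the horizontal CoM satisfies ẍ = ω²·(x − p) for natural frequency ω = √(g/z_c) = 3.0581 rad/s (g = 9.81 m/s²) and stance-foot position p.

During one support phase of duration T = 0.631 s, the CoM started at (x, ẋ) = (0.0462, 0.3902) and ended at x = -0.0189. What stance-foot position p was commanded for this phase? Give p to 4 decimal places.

ωT = 3.0581·0.631 = 1.929661; cosh(ωT) = 3.516187, sinh(ωT) = 3.370989
x(T) = p + (x₀−p)·cosh(ωT) + (ẋ₀/ω)·sinh(ωT) ⇒ p·(1 − cosh) = x(T) − x₀·cosh − (ẋ₀/ω)·sinh
numerator   = -0.0189 − (0.0462)·3.516187 − (0.3902/3.0581)·3.370989 = -0.611471
denominator = 1 − 3.516187 = -2.516187
p = -0.611471 / -2.516187 = 0.2430

p = 0.2430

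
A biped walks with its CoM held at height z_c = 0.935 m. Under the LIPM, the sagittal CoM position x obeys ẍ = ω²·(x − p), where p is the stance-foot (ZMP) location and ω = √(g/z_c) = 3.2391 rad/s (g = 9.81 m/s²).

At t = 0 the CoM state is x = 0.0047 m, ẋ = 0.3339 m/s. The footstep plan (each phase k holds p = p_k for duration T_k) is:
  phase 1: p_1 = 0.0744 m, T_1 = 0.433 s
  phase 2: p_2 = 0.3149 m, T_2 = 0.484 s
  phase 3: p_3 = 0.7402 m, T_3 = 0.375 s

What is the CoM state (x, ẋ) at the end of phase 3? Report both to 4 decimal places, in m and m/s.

phase 1: p=0.0744, T=0.433, ωT=1.402530, cosh=2.155724, sinh=1.909750; start (x,ẋ)=(0.004700, 0.333900) → end (x,ẋ)=(0.121011, 0.288641)
phase 2: p=0.3149, T=0.484, ωT=1.567724, cosh=2.502121, sinh=2.293602; start (x,ẋ)=(0.121011, 0.288641) → end (x,ẋ)=(0.034153, -0.718226)
phase 3: p=0.7402, T=0.375, ωT=1.214662, cosh=1.832983, sinh=1.536173; start (x,ẋ)=(0.034153, -0.718226) → end (x,ẋ)=(-0.894598, -4.829660)

x = -0.8946, ẋ = -4.8297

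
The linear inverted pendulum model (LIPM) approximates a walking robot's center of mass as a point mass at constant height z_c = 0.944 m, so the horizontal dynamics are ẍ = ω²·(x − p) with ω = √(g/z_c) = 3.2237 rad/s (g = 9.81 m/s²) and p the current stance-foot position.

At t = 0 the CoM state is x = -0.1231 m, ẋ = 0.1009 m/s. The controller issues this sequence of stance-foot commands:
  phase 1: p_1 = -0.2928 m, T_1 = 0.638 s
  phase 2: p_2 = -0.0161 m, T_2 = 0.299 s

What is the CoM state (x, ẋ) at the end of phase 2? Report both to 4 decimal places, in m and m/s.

x = 1.6324, ẋ = 5.6327

phase 1: p=-0.2928, T=0.638, ωT=2.056721, cosh=3.974077, sinh=3.846205; start (x,ẋ)=(-0.123100, 0.100900) → end (x,ẋ)=(0.501985, 2.505096)
phase 2: p=-0.0161, T=0.299, ωT=0.963886, cosh=1.501637, sinh=1.120229; start (x,ẋ)=(0.501985, 2.505096) → end (x,ẋ)=(1.632391, 5.632696)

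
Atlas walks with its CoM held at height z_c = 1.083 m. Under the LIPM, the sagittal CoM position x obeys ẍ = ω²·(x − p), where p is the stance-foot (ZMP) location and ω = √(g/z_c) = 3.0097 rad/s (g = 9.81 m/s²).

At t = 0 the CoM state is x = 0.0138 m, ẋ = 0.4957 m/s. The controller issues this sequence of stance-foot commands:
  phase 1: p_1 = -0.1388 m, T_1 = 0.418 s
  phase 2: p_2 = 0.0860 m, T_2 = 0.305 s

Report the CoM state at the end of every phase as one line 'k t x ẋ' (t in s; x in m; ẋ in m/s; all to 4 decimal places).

phase 1: p=-0.1388, T=0.418, ωT=1.258055, cosh=1.901388, sinh=1.617182; start (x,ẋ)=(0.013800, 0.495700) → end (x,ẋ)=(0.417703, 1.685258)
phase 2: p=0.0860, T=0.305, ωT=0.917959, cosh=1.451753, sinh=1.052420; start (x,ẋ)=(0.417703, 1.685258) → end (x,ẋ)=(1.156845, 3.497236)

1 0.4180 0.4177 1.6853
2 0.7230 1.1568 3.4972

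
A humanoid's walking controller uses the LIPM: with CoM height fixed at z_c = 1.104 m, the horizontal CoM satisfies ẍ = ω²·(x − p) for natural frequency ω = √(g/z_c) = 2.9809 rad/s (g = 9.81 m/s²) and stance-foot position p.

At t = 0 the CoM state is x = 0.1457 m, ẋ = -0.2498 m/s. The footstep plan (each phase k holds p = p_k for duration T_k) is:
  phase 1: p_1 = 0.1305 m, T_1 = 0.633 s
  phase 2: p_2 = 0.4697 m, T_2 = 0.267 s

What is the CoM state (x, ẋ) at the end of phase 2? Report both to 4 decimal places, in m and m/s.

phase 1: p=0.1305, T=0.633, ωT=1.886910, cosh=3.375242, sinh=3.223703; start (x,ẋ)=(0.145700, -0.249800) → end (x,ẋ)=(-0.088343, -0.697070)
phase 2: p=0.4697, T=0.267, ωT=0.795900, cosh=1.333805, sinh=0.882630; start (x,ẋ)=(-0.088343, -0.697070) → end (x,ẋ)=(-0.481020, -2.397986)

x = -0.4810, ẋ = -2.3980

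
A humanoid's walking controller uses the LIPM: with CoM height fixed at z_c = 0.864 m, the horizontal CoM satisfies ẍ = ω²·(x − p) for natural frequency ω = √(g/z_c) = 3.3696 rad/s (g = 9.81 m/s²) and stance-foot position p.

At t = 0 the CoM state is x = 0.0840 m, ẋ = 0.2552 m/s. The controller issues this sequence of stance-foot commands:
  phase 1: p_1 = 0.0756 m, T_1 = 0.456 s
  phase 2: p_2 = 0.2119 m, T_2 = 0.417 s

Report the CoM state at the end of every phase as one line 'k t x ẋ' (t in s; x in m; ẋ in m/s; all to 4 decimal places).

phase 1: p=0.0756, T=0.456, ωT=1.536538, cosh=2.431796, sinh=2.216671; start (x,ẋ)=(0.084000, 0.255200) → end (x,ẋ)=(0.263909, 0.683336)
phase 2: p=0.2119, T=0.417, ωT=1.405123, cosh=2.160683, sinh=1.915346; start (x,ẋ)=(0.263909, 0.683336) → end (x,ẋ)=(0.712696, 1.812136)

1 0.4560 0.2639 0.6833
2 0.8730 0.7127 1.8121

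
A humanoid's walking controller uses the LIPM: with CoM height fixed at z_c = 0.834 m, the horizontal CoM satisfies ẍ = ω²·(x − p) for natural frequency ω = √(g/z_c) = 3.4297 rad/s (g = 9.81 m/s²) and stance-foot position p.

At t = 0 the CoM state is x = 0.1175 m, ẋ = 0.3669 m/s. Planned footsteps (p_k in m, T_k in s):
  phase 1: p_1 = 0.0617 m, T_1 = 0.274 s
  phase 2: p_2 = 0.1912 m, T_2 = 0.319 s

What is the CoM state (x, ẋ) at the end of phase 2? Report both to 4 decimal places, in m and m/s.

phase 1: p=0.0617, T=0.274, ωT=0.939738, cosh=1.475020, sinh=1.084290; start (x,ẋ)=(0.117500, 0.366900) → end (x,ẋ)=(0.260001, 0.748693)
phase 2: p=0.1912, T=0.319, ωT=1.094074, cosh=1.660633, sinh=1.325784; start (x,ẋ)=(0.260001, 0.748693) → end (x,ẋ)=(0.594867, 1.556144)

x = 0.5949, ẋ = 1.5561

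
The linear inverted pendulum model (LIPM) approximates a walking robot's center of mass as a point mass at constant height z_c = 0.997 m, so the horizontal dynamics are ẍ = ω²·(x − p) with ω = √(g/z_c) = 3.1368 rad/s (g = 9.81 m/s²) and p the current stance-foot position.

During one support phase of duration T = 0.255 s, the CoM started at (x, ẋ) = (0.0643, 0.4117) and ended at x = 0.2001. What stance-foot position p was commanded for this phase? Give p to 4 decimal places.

ωT = 3.1368·0.255 = 0.799884; cosh(ωT) = 1.337332, sinh(ωT) = 0.887951
x(T) = p + (x₀−p)·cosh(ωT) + (ẋ₀/ω)·sinh(ωT) ⇒ p·(1 − cosh) = x(T) − x₀·cosh − (ẋ₀/ω)·sinh
numerator   = 0.2001 − (0.0643)·1.337332 − (0.4117/3.1368)·0.887951 = -0.002433
denominator = 1 − 1.337332 = -0.337332
p = -0.002433 / -0.337332 = 0.0072

p = 0.0072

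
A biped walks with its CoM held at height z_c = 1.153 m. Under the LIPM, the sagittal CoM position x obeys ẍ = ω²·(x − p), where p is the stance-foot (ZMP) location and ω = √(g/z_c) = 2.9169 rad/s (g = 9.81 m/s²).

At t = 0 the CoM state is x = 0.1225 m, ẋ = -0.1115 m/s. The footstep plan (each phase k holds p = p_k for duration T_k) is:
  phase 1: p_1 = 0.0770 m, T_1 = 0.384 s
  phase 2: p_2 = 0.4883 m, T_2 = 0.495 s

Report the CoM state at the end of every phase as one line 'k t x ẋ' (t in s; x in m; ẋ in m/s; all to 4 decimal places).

1 0.3840 0.1018 -0.0073
2 0.8790 -0.3811 -2.2717

phase 1: p=0.0770, T=0.384, ωT=1.120090, cosh=1.695690, sinh=1.369439; start (x,ẋ)=(0.122500, -0.111500) → end (x,ẋ)=(0.101806, -0.007319)
phase 2: p=0.4883, T=0.495, ωT=1.443866, cosh=2.236528, sinh=2.000514; start (x,ẋ)=(0.101806, -0.007319) → end (x,ẋ)=(-0.381123, -2.271675)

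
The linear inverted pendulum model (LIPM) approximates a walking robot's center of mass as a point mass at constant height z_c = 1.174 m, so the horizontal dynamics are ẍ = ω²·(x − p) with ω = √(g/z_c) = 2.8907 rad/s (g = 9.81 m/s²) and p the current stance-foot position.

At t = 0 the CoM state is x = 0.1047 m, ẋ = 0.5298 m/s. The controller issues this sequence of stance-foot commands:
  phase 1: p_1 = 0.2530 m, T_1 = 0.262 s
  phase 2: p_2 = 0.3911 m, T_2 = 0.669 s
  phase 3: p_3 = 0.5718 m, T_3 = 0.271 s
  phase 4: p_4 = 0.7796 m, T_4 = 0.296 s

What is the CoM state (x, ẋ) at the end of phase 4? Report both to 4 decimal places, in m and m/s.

x = -1.1270, ẋ = -5.1310

phase 1: p=0.2530, T=0.262, ωT=0.757363, cosh=1.300773, sinh=0.831872; start (x,ẋ)=(0.104700, 0.529800) → end (x,ẋ)=(0.212559, 0.332534)
phase 2: p=0.3911, T=0.669, ωT=1.933878, cosh=3.530434, sinh=3.385848; start (x,ẋ)=(0.212559, 0.332534) → end (x,ẋ)=(0.150265, -0.573479)
phase 3: p=0.5718, T=0.271, ωT=0.783380, cosh=1.322858, sinh=0.865999; start (x,ẋ)=(0.150265, -0.573479) → end (x,ẋ)=(-0.157634, -1.813878)
phase 4: p=0.7796, T=0.296, ωT=0.855647, cosh=1.388952, sinh=0.963944; start (x,ẋ)=(-0.157634, -1.813878) → end (x,ẋ)=(-1.127037, -5.130969)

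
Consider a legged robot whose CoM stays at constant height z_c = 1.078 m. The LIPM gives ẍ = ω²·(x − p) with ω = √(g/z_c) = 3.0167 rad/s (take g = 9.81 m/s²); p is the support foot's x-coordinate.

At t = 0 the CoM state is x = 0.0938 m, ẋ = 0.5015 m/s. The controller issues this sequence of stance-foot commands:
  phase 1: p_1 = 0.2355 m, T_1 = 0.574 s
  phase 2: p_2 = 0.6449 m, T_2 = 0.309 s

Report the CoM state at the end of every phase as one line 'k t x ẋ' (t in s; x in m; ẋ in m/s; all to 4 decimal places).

phase 1: p=0.2355, T=0.574, ωT=1.731586, cosh=2.913305, sinh=2.736301; start (x,ẋ)=(0.093800, 0.501500) → end (x,ẋ)=(0.277571, 0.291346)
phase 2: p=0.6449, T=0.309, ωT=0.932160, cosh=1.466846, sinh=1.073144; start (x,ẋ)=(0.277571, 0.291346) → end (x,ẋ)=(0.209726, -0.761815)

1 0.5740 0.2776 0.2913
2 0.8830 0.2097 -0.7618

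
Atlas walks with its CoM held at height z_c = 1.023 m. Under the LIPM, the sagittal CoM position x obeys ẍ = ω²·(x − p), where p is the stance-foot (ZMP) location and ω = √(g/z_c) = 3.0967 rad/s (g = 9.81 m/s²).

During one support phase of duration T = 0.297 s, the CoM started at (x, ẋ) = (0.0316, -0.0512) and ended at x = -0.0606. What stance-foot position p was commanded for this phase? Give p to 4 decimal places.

p = 0.1964

ωT = 3.0967·0.297 = 0.919720; cosh(ωT) = 1.453609, sinh(ωT) = 1.054978
x(T) = p + (x₀−p)·cosh(ωT) + (ẋ₀/ω)·sinh(ωT) ⇒ p·(1 − cosh) = x(T) − x₀·cosh − (ẋ₀/ω)·sinh
numerator   = -0.0606 − (0.0316)·1.453609 − (-0.0512/3.0967)·1.054978 = -0.089091
denominator = 1 − 1.453609 = -0.453609
p = -0.089091 / -0.453609 = 0.1964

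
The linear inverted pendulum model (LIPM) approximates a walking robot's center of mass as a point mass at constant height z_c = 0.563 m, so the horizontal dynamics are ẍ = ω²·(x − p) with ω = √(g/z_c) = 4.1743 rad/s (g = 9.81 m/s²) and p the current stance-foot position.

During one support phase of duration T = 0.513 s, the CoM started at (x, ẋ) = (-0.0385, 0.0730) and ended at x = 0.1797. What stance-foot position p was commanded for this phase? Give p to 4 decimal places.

p = -0.0822

ωT = 4.1743·0.513 = 2.141416; cosh(ωT) = 4.314484, sinh(ωT) = 4.196996
x(T) = p + (x₀−p)·cosh(ωT) + (ẋ₀/ω)·sinh(ωT) ⇒ p·(1 − cosh) = x(T) − x₀·cosh − (ẋ₀/ω)·sinh
numerator   = 0.1797 − (-0.0385)·4.314484 − (0.0730/4.1743)·4.196996 = 0.272411
denominator = 1 − 4.314484 = -3.314484
p = 0.272411 / -3.314484 = -0.0822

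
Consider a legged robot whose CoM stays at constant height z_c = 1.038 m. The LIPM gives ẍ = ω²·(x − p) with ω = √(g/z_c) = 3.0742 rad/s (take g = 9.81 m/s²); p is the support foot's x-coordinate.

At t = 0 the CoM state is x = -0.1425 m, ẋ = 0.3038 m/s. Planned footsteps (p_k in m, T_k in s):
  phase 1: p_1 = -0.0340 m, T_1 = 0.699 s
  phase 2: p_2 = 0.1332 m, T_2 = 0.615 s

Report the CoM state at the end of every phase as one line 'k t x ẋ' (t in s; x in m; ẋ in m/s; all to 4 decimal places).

1 0.6990 -0.0876 -0.0904
2 1.3140 -0.7098 -2.5028

phase 1: p=-0.0340, T=0.699, ωT=2.148866, cosh=4.345872, sinh=4.229255; start (x,ẋ)=(-0.142500, 0.303800) → end (x,ẋ)=(-0.087582, -0.090395)
phase 2: p=0.1332, T=0.615, ωT=1.890633, cosh=3.387268, sinh=3.236292; start (x,ẋ)=(-0.087582, -0.090395) → end (x,ẋ)=(-0.709808, -2.502752)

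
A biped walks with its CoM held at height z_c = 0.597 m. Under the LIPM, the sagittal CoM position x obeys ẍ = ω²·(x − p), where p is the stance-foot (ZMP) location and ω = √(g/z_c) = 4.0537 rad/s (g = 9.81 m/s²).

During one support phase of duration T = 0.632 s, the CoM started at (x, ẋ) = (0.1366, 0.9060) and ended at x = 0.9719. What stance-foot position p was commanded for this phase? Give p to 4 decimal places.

ωT = 4.0537·0.632 = 2.561938; cosh(ωT) = 6.519036, sinh(ωT) = 6.441881
x(T) = p + (x₀−p)·cosh(ωT) + (ẋ₀/ω)·sinh(ωT) ⇒ p·(1 − cosh) = x(T) − x₀·cosh − (ẋ₀/ω)·sinh
numerator   = 0.9719 − (0.1366)·6.519036 − (0.9060/4.0537)·6.441881 = -1.358358
denominator = 1 − 6.519036 = -5.519036
p = -1.358358 / -5.519036 = 0.2461

p = 0.2461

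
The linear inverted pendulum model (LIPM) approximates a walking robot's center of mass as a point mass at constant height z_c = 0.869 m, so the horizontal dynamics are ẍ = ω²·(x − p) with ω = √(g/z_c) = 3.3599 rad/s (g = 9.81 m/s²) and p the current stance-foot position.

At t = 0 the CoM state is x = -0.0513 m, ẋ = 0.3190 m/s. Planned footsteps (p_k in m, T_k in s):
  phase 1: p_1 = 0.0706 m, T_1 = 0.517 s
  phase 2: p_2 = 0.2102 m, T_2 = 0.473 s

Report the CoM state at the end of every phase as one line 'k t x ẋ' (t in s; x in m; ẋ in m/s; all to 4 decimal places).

1 0.5170 -0.0251 -0.1931
2 0.9900 -0.5251 -2.3487

phase 1: p=0.0706, T=0.517, ωT=1.737068, cosh=2.928350, sinh=2.752315; start (x,ẋ)=(-0.051300, 0.319000) → end (x,ẋ)=(-0.025052, -0.193127)
phase 2: p=0.2102, T=0.473, ωT=1.589233, cosh=2.552035, sinh=2.347953; start (x,ẋ)=(-0.025052, -0.193127) → end (x,ẋ)=(-0.525132, -2.348743)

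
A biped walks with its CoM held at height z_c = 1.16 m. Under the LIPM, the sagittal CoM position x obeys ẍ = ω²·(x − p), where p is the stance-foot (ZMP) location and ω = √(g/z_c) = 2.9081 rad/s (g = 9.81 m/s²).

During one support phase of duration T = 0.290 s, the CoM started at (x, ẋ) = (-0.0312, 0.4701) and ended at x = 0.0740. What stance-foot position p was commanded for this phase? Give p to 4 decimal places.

ωT = 2.9081·0.290 = 0.843349; cosh(ωT) = 1.377202, sinh(ωT) = 0.946935
x(T) = p + (x₀−p)·cosh(ωT) + (ẋ₀/ω)·sinh(ωT) ⇒ p·(1 − cosh) = x(T) − x₀·cosh − (ẋ₀/ω)·sinh
numerator   = 0.0740 − (-0.0312)·1.377202 − (0.4701/2.9081)·0.946935 = -0.036105
denominator = 1 − 1.377202 = -0.377202
p = -0.036105 / -0.377202 = 0.0957

p = 0.0957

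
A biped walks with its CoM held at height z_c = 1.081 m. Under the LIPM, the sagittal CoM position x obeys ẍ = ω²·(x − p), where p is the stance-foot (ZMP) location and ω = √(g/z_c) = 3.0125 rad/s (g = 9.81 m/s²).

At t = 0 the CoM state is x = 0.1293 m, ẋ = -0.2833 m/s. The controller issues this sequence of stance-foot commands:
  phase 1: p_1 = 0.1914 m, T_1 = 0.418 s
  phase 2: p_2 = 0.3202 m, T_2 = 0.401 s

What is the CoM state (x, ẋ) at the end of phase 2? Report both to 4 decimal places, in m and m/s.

x = -0.8337, ẋ = -3.3682

phase 1: p=0.1914, T=0.418, ωT=1.259225, cosh=1.903282, sinh=1.619408; start (x,ẋ)=(0.129300, -0.283300) → end (x,ẋ)=(-0.079085, -0.842153)
phase 2: p=0.3202, T=0.401, ωT=1.208013, cosh=1.822808, sinh=1.524018; start (x,ẋ)=(-0.079085, -0.842153) → end (x,ẋ)=(-0.833664, -3.368244)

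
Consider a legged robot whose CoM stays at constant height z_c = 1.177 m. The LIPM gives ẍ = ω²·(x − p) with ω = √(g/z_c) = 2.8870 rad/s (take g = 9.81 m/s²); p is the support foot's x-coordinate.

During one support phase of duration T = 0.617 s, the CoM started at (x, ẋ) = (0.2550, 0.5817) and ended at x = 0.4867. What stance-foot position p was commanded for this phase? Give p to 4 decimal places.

p = 0.4252

ωT = 2.8870·0.617 = 1.781279; cosh(ωT) = 3.052934, sinh(ωT) = 2.884511
x(T) = p + (x₀−p)·cosh(ωT) + (ẋ₀/ω)·sinh(ωT) ⇒ p·(1 − cosh) = x(T) − x₀·cosh − (ẋ₀/ω)·sinh
numerator   = 0.4867 − (0.2550)·3.052934 − (0.5817/2.8870)·2.884511 = -0.872997
denominator = 1 − 3.052934 = -2.052934
p = -0.872997 / -2.052934 = 0.4252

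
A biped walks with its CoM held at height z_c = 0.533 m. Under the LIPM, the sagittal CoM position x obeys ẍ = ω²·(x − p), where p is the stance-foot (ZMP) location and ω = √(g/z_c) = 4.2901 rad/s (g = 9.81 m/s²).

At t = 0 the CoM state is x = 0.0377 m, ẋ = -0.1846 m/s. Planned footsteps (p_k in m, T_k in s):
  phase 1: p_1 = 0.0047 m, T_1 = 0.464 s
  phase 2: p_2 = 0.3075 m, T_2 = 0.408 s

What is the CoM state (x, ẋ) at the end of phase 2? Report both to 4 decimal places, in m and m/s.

x = -0.8008, ẋ = -4.5367

phase 1: p=0.0047, T=0.464, ωT=1.990606, cosh=3.728292, sinh=3.591679; start (x,ẋ)=(0.037700, -0.184600) → end (x,ẋ)=(-0.026814, -0.179757)
phase 2: p=0.3075, T=0.408, ωT=1.750361, cosh=2.965195, sinh=2.791484; start (x,ẋ)=(-0.026814, -0.179757) → end (x,ẋ)=(-0.800770, -4.536671)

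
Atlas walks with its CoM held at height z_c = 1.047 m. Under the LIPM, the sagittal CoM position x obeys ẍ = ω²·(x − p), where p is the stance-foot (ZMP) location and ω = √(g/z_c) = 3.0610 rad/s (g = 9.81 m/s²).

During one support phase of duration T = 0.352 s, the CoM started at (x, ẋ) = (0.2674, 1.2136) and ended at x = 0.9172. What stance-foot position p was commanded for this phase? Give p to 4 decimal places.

p = 0.0560

ωT = 3.0610·0.352 = 1.077472; cosh(ωT) = 1.638850, sinh(ωT) = 1.298395
x(T) = p + (x₀−p)·cosh(ωT) + (ẋ₀/ω)·sinh(ωT) ⇒ p·(1 − cosh) = x(T) − x₀·cosh − (ẋ₀/ω)·sinh
numerator   = 0.9172 − (0.2674)·1.638850 − (1.2136/3.0610)·1.298395 = -0.035805
denominator = 1 − 1.638850 = -0.638850
p = -0.035805 / -0.638850 = 0.0560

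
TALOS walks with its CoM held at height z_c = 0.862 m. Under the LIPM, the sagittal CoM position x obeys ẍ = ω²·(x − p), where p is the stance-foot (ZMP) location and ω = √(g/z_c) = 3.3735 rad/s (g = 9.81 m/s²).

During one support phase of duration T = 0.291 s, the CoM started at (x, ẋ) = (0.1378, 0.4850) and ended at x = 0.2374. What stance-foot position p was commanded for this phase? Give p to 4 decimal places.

p = 0.2630

ωT = 3.3735·0.291 = 0.981688; cosh(ωT) = 1.521818, sinh(ωT) = 1.147141
x(T) = p + (x₀−p)·cosh(ωT) + (ẋ₀/ω)·sinh(ωT) ⇒ p·(1 − cosh) = x(T) − x₀·cosh − (ẋ₀/ω)·sinh
numerator   = 0.2374 − (0.1378)·1.521818 − (0.4850/3.3735)·1.147141 = -0.137228
denominator = 1 − 1.521818 = -0.521818
p = -0.137228 / -0.521818 = 0.2630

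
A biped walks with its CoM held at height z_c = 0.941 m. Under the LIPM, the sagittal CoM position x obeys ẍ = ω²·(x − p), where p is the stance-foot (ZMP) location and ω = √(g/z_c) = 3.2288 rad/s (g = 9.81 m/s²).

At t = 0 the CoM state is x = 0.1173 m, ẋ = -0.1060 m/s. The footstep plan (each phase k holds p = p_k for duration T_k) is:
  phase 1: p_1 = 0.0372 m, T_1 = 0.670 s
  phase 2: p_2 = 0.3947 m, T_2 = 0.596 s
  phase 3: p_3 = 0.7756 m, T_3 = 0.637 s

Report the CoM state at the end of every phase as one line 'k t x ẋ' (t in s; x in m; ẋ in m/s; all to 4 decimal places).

phase 1: p=0.0372, T=0.670, ωT=2.163296, cosh=4.407355, sinh=4.292410; start (x,ẋ)=(0.117300, -0.106000) → end (x,ẋ)=(0.249311, 0.642953)
phase 2: p=0.3947, T=0.596, ωT=1.924365, cosh=3.498382, sinh=3.352414; start (x,ẋ)=(0.249311, 0.642953) → end (x,ẋ)=(0.553643, 0.675568)
phase 3: p=0.7756, T=0.637, ωT=2.056746, cosh=3.974173, sinh=3.846304; start (x,ẋ)=(0.553643, 0.675568) → end (x,ẋ)=(0.698274, -0.071646)

1 0.6700 0.2493 0.6430
2 1.2660 0.5536 0.6756
3 1.9030 0.6983 -0.0716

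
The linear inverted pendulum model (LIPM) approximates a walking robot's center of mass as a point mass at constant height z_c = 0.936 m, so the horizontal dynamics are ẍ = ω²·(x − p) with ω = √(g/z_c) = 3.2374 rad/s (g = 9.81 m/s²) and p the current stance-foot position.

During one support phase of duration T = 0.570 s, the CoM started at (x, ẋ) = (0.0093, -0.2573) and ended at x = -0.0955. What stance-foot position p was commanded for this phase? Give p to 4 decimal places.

p = -0.0533

ωT = 3.2374·0.570 = 1.845318; cosh(ωT) = 3.244044, sinh(ωT) = 3.086069
x(T) = p + (x₀−p)·cosh(ωT) + (ẋ₀/ω)·sinh(ωT) ⇒ p·(1 − cosh) = x(T) − x₀·cosh − (ẋ₀/ω)·sinh
numerator   = -0.0955 − (0.0093)·3.244044 − (-0.2573/3.2374)·3.086069 = 0.119603
denominator = 1 − 3.244044 = -2.244044
p = 0.119603 / -2.244044 = -0.0533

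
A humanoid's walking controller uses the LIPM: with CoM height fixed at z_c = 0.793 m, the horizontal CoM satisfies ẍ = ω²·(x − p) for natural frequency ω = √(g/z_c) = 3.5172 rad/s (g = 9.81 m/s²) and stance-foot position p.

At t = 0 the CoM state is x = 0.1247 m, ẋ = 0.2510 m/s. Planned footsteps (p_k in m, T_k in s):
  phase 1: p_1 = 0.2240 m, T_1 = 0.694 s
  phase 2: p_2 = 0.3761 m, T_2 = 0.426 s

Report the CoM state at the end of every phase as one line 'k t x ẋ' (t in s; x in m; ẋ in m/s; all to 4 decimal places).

phase 1: p=0.2240, T=0.694, ωT=2.440937, cosh=5.785436, sinh=5.698357; start (x,ẋ)=(0.124700, 0.251000) → end (x,ẋ)=(0.056161, -0.538052)
phase 2: p=0.3761, T=0.426, ωT=1.498327, cosh=2.348851, sinh=2.125347; start (x,ẋ)=(0.056161, -0.538052) → end (x,ẋ)=(-0.700518, -3.655432)

1 0.6940 0.0562 -0.5381
2 1.1200 -0.7005 -3.6554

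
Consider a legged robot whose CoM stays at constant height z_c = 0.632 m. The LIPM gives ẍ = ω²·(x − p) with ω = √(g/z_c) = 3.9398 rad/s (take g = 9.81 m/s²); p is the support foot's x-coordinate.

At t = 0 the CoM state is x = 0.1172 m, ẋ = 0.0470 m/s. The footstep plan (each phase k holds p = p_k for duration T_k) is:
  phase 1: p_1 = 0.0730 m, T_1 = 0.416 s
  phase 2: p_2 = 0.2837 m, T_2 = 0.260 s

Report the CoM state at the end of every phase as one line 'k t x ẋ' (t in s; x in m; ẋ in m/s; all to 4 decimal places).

phase 1: p=0.0730, T=0.416, ωT=1.638957, cosh=2.671988, sinh=2.477806; start (x,ẋ)=(0.117200, 0.047000) → end (x,ẋ)=(0.220661, 0.557067)
phase 2: p=0.2837, T=0.260, ωT=1.024348, cosh=1.572155, sinh=1.213124; start (x,ẋ)=(0.220661, 0.557067) → end (x,ẋ)=(0.356122, 0.574502)

1 0.4160 0.2207 0.5571
2 0.6760 0.3561 0.5745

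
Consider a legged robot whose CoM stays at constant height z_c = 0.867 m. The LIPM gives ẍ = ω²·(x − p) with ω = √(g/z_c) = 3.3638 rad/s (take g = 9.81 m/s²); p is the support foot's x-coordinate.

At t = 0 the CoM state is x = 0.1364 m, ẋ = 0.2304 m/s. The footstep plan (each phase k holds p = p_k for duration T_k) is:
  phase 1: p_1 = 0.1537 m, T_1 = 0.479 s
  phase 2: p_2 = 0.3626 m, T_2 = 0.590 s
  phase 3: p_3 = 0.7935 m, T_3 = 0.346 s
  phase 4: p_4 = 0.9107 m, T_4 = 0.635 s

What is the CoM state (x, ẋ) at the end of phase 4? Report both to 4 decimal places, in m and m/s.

phase 1: p=0.1537, T=0.479, ωT=1.611260, cosh=2.604378, sinh=2.404742; start (x,ẋ)=(0.136400, 0.230400) → end (x,ẋ)=(0.273355, 0.460108)
phase 2: p=0.3626, T=0.590, ωT=1.984642, cosh=3.706936, sinh=3.569506; start (x,ẋ)=(0.273355, 0.460108) → end (x,ẋ)=(0.520018, 0.634011)
phase 3: p=0.7935, T=0.346, ωT=1.163875, cosh=1.757296, sinh=1.445022; start (x,ẋ)=(0.520018, 0.634011) → end (x,ẋ)=(0.585269, -0.215190)
phase 4: p=0.9107, T=0.635, ωT=2.136013, cosh=4.291871, sinh=4.173746; start (x,ẋ)=(0.585269, -0.215190) → end (x,ẋ)=(-0.753012, -5.492504)

x = -0.7530, ẋ = -5.4925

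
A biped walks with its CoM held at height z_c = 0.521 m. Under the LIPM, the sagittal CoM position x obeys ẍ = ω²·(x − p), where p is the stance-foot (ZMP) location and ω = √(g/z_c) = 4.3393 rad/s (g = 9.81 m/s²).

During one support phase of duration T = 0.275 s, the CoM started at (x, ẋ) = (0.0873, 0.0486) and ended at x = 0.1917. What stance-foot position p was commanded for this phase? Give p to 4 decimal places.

p = -0.0222

ωT = 4.3393·0.275 = 1.193307; cosh(ωT) = 1.800594, sinh(ωT) = 1.497377
x(T) = p + (x₀−p)·cosh(ωT) + (ẋ₀/ω)·sinh(ωT) ⇒ p·(1 − cosh) = x(T) − x₀·cosh − (ẋ₀/ω)·sinh
numerator   = 0.1917 − (0.0873)·1.800594 − (0.0486/4.3393)·1.497377 = 0.017738
denominator = 1 − 1.800594 = -0.800594
p = 0.017738 / -0.800594 = -0.0222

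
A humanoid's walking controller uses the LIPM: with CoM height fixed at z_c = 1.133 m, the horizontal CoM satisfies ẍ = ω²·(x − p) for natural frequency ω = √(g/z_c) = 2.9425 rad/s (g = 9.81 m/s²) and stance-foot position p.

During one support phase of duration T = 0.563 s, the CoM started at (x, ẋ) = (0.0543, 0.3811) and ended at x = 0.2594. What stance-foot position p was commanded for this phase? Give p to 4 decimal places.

p = 0.1254

ωT = 2.9425·0.563 = 1.656627; cosh(ωT) = 2.716193, sinh(ωT) = 2.525411
x(T) = p + (x₀−p)·cosh(ωT) + (ẋ₀/ω)·sinh(ωT) ⇒ p·(1 − cosh) = x(T) − x₀·cosh − (ẋ₀/ω)·sinh
numerator   = 0.2594 − (0.0543)·2.716193 − (0.3811/2.9425)·2.525411 = -0.215170
denominator = 1 − 2.716193 = -1.716193
p = -0.215170 / -1.716193 = 0.1254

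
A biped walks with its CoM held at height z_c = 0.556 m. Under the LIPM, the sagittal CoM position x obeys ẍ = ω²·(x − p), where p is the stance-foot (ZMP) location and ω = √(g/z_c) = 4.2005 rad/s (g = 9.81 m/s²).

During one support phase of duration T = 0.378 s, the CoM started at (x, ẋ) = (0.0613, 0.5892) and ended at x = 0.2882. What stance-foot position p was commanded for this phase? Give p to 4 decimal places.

ωT = 4.2005·0.378 = 1.587789; cosh(ωT) = 2.548648, sinh(ωT) = 2.344271
x(T) = p + (x₀−p)·cosh(ωT) + (ẋ₀/ω)·sinh(ωT) ⇒ p·(1 − cosh) = x(T) − x₀·cosh − (ẋ₀/ω)·sinh
numerator   = 0.2882 − (0.0613)·2.548648 − (0.5892/4.2005)·2.344271 = -0.196861
denominator = 1 − 2.548648 = -1.548648
p = -0.196861 / -1.548648 = 0.1271

p = 0.1271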